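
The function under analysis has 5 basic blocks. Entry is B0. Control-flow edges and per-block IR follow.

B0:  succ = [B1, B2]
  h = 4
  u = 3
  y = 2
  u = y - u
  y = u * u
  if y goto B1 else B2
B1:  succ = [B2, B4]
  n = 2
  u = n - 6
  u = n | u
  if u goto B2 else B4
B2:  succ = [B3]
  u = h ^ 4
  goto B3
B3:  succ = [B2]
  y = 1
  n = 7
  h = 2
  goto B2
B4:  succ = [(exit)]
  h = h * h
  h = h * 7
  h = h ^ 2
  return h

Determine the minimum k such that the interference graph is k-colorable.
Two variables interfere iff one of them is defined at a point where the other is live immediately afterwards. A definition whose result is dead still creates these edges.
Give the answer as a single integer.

Per-block:
  B0: {h,u,y} / ∅
  B1: {n,u} / ∅
  B2: {u} / {h}
  B3: {h,n,y} / ∅
  B4: {h} / {h}

Liveness:
  live B0: ∅→{h}
  live B1: {h}→{h}
  live B2: {h}→∅
  live B3: ∅→{h}
  live B4: {h}→∅

Interference:
  h: {n,u,y}
  n: {h,u}
  u: {h,n,y}
  y: {h,u}

Colouring:
  {h,n,u} pairwise interfere (3-clique) ⇒ χ ≥ 3
  assign h→c0 n→c2 u→c1 y→c2 — no edge inside a register ⇒ χ ≤ 3
  χ = 3

Answer: 3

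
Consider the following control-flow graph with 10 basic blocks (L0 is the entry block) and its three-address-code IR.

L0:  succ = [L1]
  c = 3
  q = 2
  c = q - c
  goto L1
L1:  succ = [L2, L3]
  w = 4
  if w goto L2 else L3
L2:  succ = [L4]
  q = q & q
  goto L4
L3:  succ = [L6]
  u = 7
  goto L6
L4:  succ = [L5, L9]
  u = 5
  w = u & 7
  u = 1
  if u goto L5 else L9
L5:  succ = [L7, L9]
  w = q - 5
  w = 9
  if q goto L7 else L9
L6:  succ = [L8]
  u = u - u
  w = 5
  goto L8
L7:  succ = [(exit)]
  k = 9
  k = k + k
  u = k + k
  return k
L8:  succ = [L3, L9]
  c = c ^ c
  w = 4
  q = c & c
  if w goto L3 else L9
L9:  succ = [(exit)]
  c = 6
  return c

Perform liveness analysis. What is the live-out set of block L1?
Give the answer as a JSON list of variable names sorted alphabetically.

Per-block:
  L0: {c,q} / ∅
  L1: {w} / ∅
  L2: {q} / {q}
  L3: {u} / ∅
  L4: {u,w} / ∅
  L5: {w} / {q}
  L6: {u,w} / {u}
  L7: {k,u} / ∅
  L8: {c,q,w} / {c}
  L9: {c} / ∅

Liveness:
  live L0: ∅→{c,q}
  live L1: {c,q}→{c,q}
  live L2: {q}→{q}
  live L3: {c}→{c,u}
  live L4: {q}→{q}
  live L5: {q}→∅
  live L6: {c,u}→{c}
  live L7: ∅→∅
  live L8: {c}→{c}
  live L9: ∅→∅

live-out(L1) = ["c", "q"]

Answer: ["c", "q"]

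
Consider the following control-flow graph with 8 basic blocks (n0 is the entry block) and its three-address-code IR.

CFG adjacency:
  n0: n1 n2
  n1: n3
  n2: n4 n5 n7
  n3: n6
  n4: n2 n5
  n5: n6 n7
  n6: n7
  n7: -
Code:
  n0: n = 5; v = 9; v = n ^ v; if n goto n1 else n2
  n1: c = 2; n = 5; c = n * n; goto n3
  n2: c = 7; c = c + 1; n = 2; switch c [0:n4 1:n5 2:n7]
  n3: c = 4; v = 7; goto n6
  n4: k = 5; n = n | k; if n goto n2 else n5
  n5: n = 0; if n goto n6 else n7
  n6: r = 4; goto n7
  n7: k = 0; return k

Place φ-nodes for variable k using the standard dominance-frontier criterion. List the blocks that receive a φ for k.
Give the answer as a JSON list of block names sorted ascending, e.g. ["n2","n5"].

idom tree: n1←n0 n2←n0 n3←n1 n4←n2 n5←n2 n6←n0 n7←n0
Dom∩ at merges:
  n2: preds {n0,n4}: {n0} ∩ {n0,n2,n4} = {n0}; idom=n0
  n5: preds {n2,n4}: {n0,n2} ∩ {n0,n2,n4} = {n0,n2}; idom=n2
  n6: preds {n3,n5}: {n0,n1,n3} ∩ {n0,n2,n5} = {n0}; idom=n0
  n7: preds {n2,n5,n6}: {n0,n2} ∩ {n0,n2,n5} ∩ {n0,n6} = {n0}; idom=n0

DF derivation:
  join n2 pred n0: · stop@n0
  join n2 pred n4: n4→n2 stop@n0
  join n5 pred n2: · stop@n2
  join n5 pred n4: n4 stop@n2
  join n6 pred n3: n3→n1 stop@n0
  join n6 pred n5: n5→n2 stop@n0
  join n7 pred n2: n2 stop@n0
  join n7 pred n5: n5→n2 stop@n0
  join n7 pred n6: n6 stop@n0
  DF(n0)=∅
  DF(n1)={n6}
  DF(n2)={n2,n6,n7}
  DF(n3)={n6}
  DF(n4)={n2,n5}
  DF(n5)={n6,n7}
  DF(n6)={n7}
  DF(n7)=∅

φ for k: defs {n4,n7}
  DF⁺ = {n2,n5,n6,n7}

Answer: ["n2", "n5", "n6", "n7"]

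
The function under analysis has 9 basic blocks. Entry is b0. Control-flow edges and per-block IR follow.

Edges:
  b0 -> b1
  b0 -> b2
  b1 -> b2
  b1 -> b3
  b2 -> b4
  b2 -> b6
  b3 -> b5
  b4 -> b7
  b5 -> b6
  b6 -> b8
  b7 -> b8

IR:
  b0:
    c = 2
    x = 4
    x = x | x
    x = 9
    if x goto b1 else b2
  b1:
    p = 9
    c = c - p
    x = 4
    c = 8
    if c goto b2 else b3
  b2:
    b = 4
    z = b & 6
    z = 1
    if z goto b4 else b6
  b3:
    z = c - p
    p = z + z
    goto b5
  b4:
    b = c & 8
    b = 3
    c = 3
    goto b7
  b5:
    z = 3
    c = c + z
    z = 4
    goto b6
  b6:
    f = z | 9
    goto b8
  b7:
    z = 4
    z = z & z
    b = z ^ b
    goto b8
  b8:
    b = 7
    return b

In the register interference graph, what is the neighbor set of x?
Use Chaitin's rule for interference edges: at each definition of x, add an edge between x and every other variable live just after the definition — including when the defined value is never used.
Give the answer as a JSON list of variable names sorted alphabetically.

Answer: ["c", "p"]

Working:
Per-block:
  b0: def={c,x} ue=∅
  b1: def={c,p,x} ue={c}
  b2: def={b,z} ue=∅
  b3: def={p,z} ue={c,p}
  b4: def={b,c} ue={c}
  b5: def={c,z} ue={c}
  b6: def={f} ue={z}
  b7: def={b,z} ue={b}
  b8: def={b} ue=∅

Liveness:
  b0 li=∅ lo={c}
  b1 li={c} lo={c,p}
  b2 li={c} lo={c,z}
  b3 li={c,p} lo={c}
  b4 li={c} lo={b}
  b5 li={c} lo={z}
  b6 li={z} lo=∅
  b7 li={b} lo=∅
  b8 li=∅ lo=∅

Conflict graph:
  b↔{c,z}
  c↔{b,p,x,z}
  f↔∅
  p↔{c,x}
  x↔{c,p}
  z↔{b,c}

N(x) = ["c", "p"]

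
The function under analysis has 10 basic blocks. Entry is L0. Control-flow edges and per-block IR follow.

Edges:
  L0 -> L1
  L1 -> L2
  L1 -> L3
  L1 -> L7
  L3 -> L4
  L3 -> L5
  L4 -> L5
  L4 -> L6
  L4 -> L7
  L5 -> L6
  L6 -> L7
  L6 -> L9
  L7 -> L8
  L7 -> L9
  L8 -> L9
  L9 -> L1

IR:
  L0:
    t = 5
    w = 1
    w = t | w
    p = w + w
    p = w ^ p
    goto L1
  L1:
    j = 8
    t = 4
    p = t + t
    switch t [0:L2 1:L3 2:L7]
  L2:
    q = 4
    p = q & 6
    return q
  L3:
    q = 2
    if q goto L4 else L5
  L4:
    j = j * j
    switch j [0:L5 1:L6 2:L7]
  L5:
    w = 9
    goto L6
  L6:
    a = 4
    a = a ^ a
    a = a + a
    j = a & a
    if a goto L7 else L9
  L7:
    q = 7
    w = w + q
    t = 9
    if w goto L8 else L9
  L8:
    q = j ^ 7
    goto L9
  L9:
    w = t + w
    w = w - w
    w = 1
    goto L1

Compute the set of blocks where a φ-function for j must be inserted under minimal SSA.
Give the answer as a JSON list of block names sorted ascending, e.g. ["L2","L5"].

Answer: ["L1", "L5", "L6", "L7", "L9"]

Working:
idom tree: L1←L0 L2←L1 L3←L1 L4←L3 L5←L3 L6←L3 L7←L1 L8←L7 L9←L1
Dom at joins:
  L1: preds {L0,L9}: {L0} ∩ {L0,L1,L9} = {L0}; idom=L0
  L5: preds {L3,L4}: {L0,L1,L3} ∩ {L0,L1,L3,L4} = {L0,L1,L3}; idom=L3
  L6: preds {L4,L5}: {L0,L1,L3,L4} ∩ {L0,L1,L3,L5} = {L0,L1,L3}; idom=L3
  L7: preds {L1,L4,L6}: {L0,L1} ∩ {L0,L1,L3,L4} ∩ {L0,L1,L3,L6} = {L0,L1}; idom=L1
  L9: preds {L6,L7,L8}: {L0,L1,L3,L6} ∩ {L0,L1,L7} ∩ {L0,L1,L7,L8} = {L0,L1}; idom=L1

Frontier:
  join L1 pred L0: · stop@L0
  join L1 pred L9: L9→L1 stop@L0
  join L5 pred L3: · stop@L3
  join L5 pred L4: L4 stop@L3
  join L6 pred L4: L4 stop@L3
  join L6 pred L5: L5 stop@L3
  join L7 pred L1: · stop@L1
  join L7 pred L4: L4→L3 stop@L1
  join L7 pred L6: L6→L3 stop@L1
  join L9 pred L6: L6→L3 stop@L1
  join L9 pred L7: L7 stop@L1
  join L9 pred L8: L8→L7 stop@L1
  L0 → ∅
  L1 → {L1}
  L2 → ∅
  L3 → {L7,L9}
  L4 → {L5,L6,L7}
  L5 → {L6}
  L6 → {L7,L9}
  L7 → {L9}
  L8 → {L9}
  L9 → {L1}

φ for j: defs {L1,L4,L6}
  DF⁺ = {L1,L5,L6,L7,L9}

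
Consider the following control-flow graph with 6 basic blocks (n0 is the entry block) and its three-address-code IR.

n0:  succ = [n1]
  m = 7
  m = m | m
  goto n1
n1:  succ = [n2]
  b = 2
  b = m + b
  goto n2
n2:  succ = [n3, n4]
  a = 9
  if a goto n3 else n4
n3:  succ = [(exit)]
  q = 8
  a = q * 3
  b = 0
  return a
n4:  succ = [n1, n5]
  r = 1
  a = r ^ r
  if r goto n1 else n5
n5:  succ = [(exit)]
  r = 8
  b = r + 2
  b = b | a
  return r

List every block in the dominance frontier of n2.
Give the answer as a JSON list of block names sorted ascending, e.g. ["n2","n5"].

idom tree: n1←n0 n2←n1 n3←n2 n4←n2 n5←n4
Dom∩ at merges:
  n1: preds {n0,n4}: {n0} ∩ {n0,n1,n2,n4} = {n0}; idom=n0

Frontier:
  join n1 pred n0: · stop@n0
  join n1 pred n4: n4→n2→n1 stop@n0
  DF(n0)=∅
  DF(n1)={n1}
  DF(n2)={n1}
  DF(n3)=∅
  DF(n4)={n1}
  DF(n5)=∅

DF(n2) = ["n1"]

Answer: ["n1"]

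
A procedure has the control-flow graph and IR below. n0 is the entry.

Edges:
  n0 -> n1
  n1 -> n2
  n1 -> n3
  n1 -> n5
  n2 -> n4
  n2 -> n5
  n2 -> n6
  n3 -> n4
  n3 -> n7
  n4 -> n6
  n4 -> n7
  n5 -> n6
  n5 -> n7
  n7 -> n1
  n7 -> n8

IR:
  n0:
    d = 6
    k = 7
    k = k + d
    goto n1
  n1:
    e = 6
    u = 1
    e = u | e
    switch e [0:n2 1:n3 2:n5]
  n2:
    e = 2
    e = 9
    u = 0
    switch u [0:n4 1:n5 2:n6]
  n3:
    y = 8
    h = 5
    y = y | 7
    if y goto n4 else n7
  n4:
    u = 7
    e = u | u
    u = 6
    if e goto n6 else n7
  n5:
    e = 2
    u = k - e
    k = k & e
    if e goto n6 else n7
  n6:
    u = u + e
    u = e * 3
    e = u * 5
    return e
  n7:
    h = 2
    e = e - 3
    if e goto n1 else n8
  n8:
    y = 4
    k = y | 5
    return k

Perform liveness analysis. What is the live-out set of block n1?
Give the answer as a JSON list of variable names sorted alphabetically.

Answer: ["e", "k"]

Working:
Per-block:
  n0 def {d,k} use ∅
  n1 def {e,u} use ∅
  n2 def {e,u} use ∅
  n3 def {h,y} use ∅
  n4 def {e,u} use ∅
  n5 def {e,k,u} use {k}
  n6 def {e,u} use {e,u}
  n7 def {e,h} use {e}
  n8 def {k,y} use ∅

Liveness:
  n0: in=∅ out={k}
  n1: in={k} out={e,k}
  n2: in={k} out={e,k,u}
  n3: in={e,k} out={e,k}
  n4: in={k} out={e,k,u}
  n5: in={k} out={e,k,u}
  n6: in={e,u} out=∅
  n7: in={e,k} out={k}
  n8: in=∅ out=∅

live-out(n1) = ["e", "k"]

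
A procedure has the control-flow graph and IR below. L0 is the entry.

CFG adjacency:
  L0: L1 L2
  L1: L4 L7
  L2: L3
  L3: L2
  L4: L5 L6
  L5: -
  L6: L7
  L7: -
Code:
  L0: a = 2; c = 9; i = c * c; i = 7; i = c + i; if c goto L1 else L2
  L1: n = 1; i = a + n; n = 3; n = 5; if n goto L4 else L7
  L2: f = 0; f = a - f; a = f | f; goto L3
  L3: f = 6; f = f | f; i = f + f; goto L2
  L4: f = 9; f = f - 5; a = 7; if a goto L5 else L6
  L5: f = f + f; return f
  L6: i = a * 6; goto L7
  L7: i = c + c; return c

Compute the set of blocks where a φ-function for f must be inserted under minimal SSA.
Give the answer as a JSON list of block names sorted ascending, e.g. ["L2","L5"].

Answer: ["L2", "L7"]

Working:
idom tree: L1←L0 L2←L0 L3←L2 L4←L1 L5←L4 L6←L4 L7←L1
Dom at joins:
  L2: preds {L0,L3}: {L0} ∩ {L0,L2,L3} = {L0}; idom=L0
  L7: preds {L1,L6}: {L0,L1} ∩ {L0,L1,L4,L6} = {L0,L1}; idom=L1

DF walk-up:
  join L2 pred L0: · stop@L0
  join L2 pred L3: L3→L2 stop@L0
  join L7 pred L1: · stop@L1
  join L7 pred L6: L6→L4 stop@L1
  L0 → ∅
  L1 → ∅
  L2 → {L2}
  L3 → {L2}
  L4 → {L7}
  L5 → ∅
  L6 → {L7}
  L7 → ∅

φ for f: defs {L2,L3,L4,L5}
  DF⁺ = {L2,L7}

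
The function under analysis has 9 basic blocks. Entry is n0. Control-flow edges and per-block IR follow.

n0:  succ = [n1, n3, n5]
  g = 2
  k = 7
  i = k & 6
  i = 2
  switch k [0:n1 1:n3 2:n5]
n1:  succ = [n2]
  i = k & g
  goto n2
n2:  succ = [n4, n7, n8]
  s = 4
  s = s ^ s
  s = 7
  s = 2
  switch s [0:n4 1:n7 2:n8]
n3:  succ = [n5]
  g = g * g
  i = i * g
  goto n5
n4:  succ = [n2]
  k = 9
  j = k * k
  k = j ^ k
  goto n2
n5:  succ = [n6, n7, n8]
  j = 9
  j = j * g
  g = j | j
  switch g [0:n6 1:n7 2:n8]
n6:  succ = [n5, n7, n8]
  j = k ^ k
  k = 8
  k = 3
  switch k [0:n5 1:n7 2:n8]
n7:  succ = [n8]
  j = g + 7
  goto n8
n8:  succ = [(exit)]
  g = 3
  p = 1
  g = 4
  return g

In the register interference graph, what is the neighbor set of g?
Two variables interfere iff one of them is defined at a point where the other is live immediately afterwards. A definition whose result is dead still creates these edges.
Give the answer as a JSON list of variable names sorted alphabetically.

Answer: ["i", "j", "k", "s"]

Working:
def/use:
  n0: {g,i,k} / ∅
  n1: {i} / {g,k}
  n2: {s} / ∅
  n3: {g,i} / {g,i}
  n4: {j,k} / ∅
  n5: {g,j} / {g}
  n6: {j,k} / {k}
  n7: {j} / {g}
  n8: {g,p} / ∅

Live sets:
  n0: in=∅ out={g,i,k}
  n1: in={g,k} out={g}
  n2: in={g} out={g}
  n3: in={g,i,k} out={g,k}
  n4: in={g} out={g}
  n5: in={g,k} out={g,k}
  n6: in={g,k} out={g,k}
  n7: in={g} out=∅
  n8: in=∅ out=∅

Interference:
  g — {i,j,k,s}
  i — {g,k}
  j — {g,k}
  k — {g,i,j}
  p — ∅
  s — {g}

N(g) = ["i", "j", "k", "s"]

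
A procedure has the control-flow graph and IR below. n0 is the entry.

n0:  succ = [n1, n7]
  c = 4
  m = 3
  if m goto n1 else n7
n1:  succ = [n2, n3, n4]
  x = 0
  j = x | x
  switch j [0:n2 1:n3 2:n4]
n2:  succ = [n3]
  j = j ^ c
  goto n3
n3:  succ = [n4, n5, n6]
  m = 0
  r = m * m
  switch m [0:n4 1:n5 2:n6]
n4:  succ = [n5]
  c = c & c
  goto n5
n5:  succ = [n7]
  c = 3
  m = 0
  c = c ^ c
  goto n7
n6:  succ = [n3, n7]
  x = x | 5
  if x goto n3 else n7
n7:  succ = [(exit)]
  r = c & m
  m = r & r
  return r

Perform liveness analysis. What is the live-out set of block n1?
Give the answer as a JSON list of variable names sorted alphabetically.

Per-block:
  n0: {c,m} / ∅
  n1: {j,x} / ∅
  n2: {j} / {c,j}
  n3: {m,r} / ∅
  n4: {c} / {c}
  n5: {c,m} / ∅
  n6: {x} / {x}
  n7: {m,r} / {c,m}

Backward fixpoint:
  live n0: ∅→{c,m}
  live n1: {c}→{c,j,x}
  live n2: {c,j,x}→{c,x}
  live n3: {c,x}→{c,m,x}
  live n4: {c}→∅
  live n5: ∅→{c,m}
  live n6: {c,m,x}→{c,m,x}
  live n7: {c,m}→∅

live-out(n1) = ["c", "j", "x"]

Answer: ["c", "j", "x"]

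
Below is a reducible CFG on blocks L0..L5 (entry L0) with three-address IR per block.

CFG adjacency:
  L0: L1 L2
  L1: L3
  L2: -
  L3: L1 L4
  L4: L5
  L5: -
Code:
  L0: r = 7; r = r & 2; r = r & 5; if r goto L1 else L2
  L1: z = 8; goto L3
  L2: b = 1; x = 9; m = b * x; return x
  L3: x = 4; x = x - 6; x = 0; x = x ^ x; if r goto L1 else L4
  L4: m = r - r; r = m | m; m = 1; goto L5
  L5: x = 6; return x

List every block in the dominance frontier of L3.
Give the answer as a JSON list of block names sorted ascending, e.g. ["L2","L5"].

Answer: ["L1"]

Analysis:
idom tree: L1←L0 L2←L0 L3←L1 L4←L3 L5←L4
Join-block Dom:
  L1: preds {L0,L3}: {L0} ∩ {L0,L1,L3} = {L0}; idom=L0

Frontier:
  join L1 pred L0: · stop@L0
  join L1 pred L3: L3→L1 stop@L0
  L0 → ∅
  L1 → {L1}
  L2 → ∅
  L3 → {L1}
  L4 → ∅
  L5 → ∅

DF(L3) = ["L1"]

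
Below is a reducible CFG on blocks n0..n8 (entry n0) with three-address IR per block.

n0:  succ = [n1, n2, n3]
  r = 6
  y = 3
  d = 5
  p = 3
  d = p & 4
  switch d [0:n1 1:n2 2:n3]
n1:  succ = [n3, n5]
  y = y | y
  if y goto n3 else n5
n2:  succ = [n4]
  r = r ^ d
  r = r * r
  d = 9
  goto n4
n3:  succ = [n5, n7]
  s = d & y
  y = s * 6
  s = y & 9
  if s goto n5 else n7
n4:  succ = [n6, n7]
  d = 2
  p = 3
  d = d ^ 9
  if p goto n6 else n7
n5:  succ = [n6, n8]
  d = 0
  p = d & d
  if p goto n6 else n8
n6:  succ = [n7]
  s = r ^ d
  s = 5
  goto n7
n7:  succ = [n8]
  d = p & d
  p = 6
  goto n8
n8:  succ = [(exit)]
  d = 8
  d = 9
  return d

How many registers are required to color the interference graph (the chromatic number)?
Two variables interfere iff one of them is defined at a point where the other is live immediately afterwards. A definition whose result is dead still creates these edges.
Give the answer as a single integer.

Answer: 4

Derivation:
Per-block:
  n0: {d,p,r,y} / ∅
  n1: {y} / {y}
  n2: {d,r} / {d,r}
  n3: {s,y} / {d,y}
  n4: {d,p} / ∅
  n5: {d,p} / ∅
  n6: {s} / {d,r}
  n7: {d,p} / {d,p}
  n8: {d} / ∅

Liveness:
  n0: in=∅ out={d,p,r,y}
  n1: in={d,p,r,y} out={d,p,r,y}
  n2: in={d,r} out={r}
  n3: in={d,p,r,y} out={d,p,r}
  n4: in={r} out={d,p,r}
  n5: in={r} out={d,p,r}
  n6: in={d,p,r} out={d,p}
  n7: in={d,p} out=∅
  n8: in=∅ out=∅

Interfere edges:
  d↔{p,r,s,y}
  p↔{d,r,s,y}
  r↔{d,p,s,y}
  s↔{d,p,r}
  y↔{d,p,r}

Chromatic number:
  lower bound: {d,p,r,s} mutually conflict ⇒ χ ≥ 4
  4-colouring: c0={d}  c1={p}  c2={r}  c3={s,y}
  χ = 4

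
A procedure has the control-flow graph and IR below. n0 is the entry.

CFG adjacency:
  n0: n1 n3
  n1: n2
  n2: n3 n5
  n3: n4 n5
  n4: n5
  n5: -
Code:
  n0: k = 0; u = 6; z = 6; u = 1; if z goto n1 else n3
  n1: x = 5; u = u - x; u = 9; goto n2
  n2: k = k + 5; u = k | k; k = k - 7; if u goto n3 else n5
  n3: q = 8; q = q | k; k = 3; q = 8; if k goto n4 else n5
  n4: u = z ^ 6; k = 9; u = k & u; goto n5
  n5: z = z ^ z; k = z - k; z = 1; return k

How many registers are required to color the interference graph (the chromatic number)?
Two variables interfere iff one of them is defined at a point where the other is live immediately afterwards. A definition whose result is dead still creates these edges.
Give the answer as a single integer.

Answer: 4

Working:
Block summaries:
  n0: def={k,u,z} ue=∅
  n1: def={u,x} ue={u}
  n2: def={k,u} ue={k}
  n3: def={k,q} ue={k}
  n4: def={k,u} ue={z}
  n5: def={k,z} ue={k,z}

Backward fixpoint:
  live n0: ∅→{k,u,z}
  live n1: {k,u,z}→{k,z}
  live n2: {k,z}→{k,z}
  live n3: {k,z}→{k,z}
  live n4: {z}→{k,z}
  live n5: {k,z}→∅

Interference:
  k: {q,u,x,z}
  q: {k,z}
  u: {k,x,z}
  x: {k,u,z}
  z: {k,q,u,x}

Chromatic number:
  {k,u,x,z} pairwise interfere (4-clique) ⇒ χ ≥ 4
  4-colouring: R0={k}  R1={z}  R2={q,u}  R3={x}
  χ = 4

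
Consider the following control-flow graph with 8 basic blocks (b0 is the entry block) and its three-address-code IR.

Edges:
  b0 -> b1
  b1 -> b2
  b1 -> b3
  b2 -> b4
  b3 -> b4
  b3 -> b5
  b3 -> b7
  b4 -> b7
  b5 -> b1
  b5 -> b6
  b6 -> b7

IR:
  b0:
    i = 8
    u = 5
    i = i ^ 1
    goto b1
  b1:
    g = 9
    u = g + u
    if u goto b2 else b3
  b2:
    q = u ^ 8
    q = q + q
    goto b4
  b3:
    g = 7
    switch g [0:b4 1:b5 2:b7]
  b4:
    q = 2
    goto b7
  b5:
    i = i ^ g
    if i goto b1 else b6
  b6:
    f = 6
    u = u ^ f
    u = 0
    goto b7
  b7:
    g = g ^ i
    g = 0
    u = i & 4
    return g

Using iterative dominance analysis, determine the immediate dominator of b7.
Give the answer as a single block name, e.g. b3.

idom tree: b1←b0 b2←b1 b3←b1 b4←b1 b5←b3 b6←b5 b7←b1
Dom∩ at merges:
  b1: preds {b0,b5}: {b0} ∩ {b0,b1,b3,b5} = {b0}; idom=b0
  b4: preds {b2,b3}: {b0,b1,b2} ∩ {b0,b1,b3} = {b0,b1}; idom=b1
  b7: preds {b3,b4,b6}: {b0,b1,b3} ∩ {b0,b1,b4} ∩ {b0,b1,b3,b5,b6} = {b0,b1}; idom=b1

idom(b7) = b1

Answer: b1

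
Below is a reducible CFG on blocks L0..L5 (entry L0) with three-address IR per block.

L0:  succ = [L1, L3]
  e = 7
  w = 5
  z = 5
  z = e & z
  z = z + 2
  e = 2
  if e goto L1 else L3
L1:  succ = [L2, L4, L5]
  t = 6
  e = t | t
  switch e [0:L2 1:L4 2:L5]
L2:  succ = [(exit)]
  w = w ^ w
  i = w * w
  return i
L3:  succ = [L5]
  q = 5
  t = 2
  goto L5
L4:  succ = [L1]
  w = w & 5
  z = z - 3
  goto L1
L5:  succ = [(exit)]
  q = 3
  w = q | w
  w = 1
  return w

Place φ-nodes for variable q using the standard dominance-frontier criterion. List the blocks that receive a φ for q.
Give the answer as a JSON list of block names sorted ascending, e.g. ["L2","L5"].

idom tree: L1←L0 L2←L1 L3←L0 L4←L1 L5←L0
Dom at joins:
  L1: preds {L0,L4}: {L0} ∩ {L0,L1,L4} = {L0}; idom=L0
  L5: preds {L1,L3}: {L0,L1} ∩ {L0,L3} = {L0}; idom=L0

Frontier:
  join L1 pred L0: · stop@L0
  join L1 pred L4: L4→L1 stop@L0
  join L5 pred L1: L1 stop@L0
  join L5 pred L3: L3 stop@L0
  DF(L0)=∅
  DF(L1)={L1,L5}
  DF(L2)=∅
  DF(L3)={L5}
  DF(L4)={L1}
  DF(L5)=∅

φ for q: defs {L3,L5}
  DF⁺ = {L5}

Answer: ["L5"]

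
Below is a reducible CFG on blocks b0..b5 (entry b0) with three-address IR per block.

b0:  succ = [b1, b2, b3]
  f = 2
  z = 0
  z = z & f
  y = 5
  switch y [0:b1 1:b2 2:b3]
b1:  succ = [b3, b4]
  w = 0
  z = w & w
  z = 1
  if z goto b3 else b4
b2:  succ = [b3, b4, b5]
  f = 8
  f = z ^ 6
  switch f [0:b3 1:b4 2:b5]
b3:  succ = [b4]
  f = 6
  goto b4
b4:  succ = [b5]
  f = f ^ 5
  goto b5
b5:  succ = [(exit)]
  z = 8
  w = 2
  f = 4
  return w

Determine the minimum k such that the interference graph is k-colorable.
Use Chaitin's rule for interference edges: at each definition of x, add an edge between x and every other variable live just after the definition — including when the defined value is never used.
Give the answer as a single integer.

Per-block:
  b0 def {f,y,z} use ∅
  b1 def {w,z} use ∅
  b2 def {f} use {z}
  b3 def {f} use ∅
  b4 def {f} use {f}
  b5 def {f,w,z} use ∅

Live sets:
  b0 li=∅ lo={f,z}
  b1 li={f} lo={f}
  b2 li={z} lo={f}
  b3 li=∅ lo={f}
  b4 li={f} lo=∅
  b5 li=∅ lo=∅

Interfere edges:
  f: {w,y,z}
  w: {f}
  y: {f,z}
  z: {f,y}

Registers:
  lower bound: {f,y,z} mutually conflict ⇒ χ ≥ 3
  3-colouring: c0={f}  c1={w,y}  c2={z}
  χ = 3

Answer: 3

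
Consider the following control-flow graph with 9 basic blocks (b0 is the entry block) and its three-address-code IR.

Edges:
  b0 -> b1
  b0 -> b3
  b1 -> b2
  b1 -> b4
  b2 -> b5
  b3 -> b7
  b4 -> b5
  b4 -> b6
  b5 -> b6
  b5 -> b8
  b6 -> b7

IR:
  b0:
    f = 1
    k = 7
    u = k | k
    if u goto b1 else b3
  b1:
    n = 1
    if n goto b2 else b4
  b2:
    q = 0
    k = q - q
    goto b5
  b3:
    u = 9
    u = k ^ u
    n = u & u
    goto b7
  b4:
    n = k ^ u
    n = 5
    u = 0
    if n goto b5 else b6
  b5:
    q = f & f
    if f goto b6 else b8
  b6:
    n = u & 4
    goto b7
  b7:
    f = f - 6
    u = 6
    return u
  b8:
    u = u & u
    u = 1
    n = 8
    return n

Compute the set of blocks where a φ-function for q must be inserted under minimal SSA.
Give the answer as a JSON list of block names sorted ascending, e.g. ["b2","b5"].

idom tree: b1←b0 b2←b1 b3←b0 b4←b1 b5←b1 b6←b1 b7←b0 b8←b5
Dom∩ at merges:
  b5: preds {b2,b4}: {b0,b1,b2} ∩ {b0,b1,b4} = {b0,b1}; idom=b1
  b6: preds {b4,b5}: {b0,b1,b4} ∩ {b0,b1,b5} = {b0,b1}; idom=b1
  b7: preds {b3,b6}: {b0,b3} ∩ {b0,b1,b6} = {b0}; idom=b0

DF derivation:
  b5←b2: walk b2 to b1
  b5←b4: walk b4 to b1
  b6←b4: walk b4 to b1
  b6←b5: walk b5 to b1
  b7←b3: walk b3 to b0
  b7←b6: walk b6→b1 to b0
  DF(b0)=∅
  DF(b1)={b7}
  DF(b2)={b5}
  DF(b3)={b7}
  DF(b4)={b5,b6}
  DF(b5)={b6}
  DF(b6)={b7}
  DF(b7)=∅
  DF(b8)=∅

φ for q: defs {b2,b5}
  DF⁺ = {b5,b6,b7}

Answer: ["b5", "b6", "b7"]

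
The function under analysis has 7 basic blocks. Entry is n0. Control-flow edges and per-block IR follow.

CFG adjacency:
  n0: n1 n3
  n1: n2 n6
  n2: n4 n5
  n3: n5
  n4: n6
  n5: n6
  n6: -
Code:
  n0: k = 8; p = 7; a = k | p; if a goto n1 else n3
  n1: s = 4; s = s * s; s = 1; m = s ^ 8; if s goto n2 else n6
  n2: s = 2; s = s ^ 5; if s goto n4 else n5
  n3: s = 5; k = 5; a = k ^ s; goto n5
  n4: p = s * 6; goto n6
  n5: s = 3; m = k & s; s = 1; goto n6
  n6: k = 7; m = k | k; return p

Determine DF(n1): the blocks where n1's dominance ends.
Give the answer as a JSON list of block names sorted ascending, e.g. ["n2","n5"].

Answer: ["n5", "n6"]

Working:
idom tree: n1←n0 n2←n1 n3←n0 n4←n2 n5←n0 n6←n0
Dom at joins:
  n5: preds {n2,n3}: {n0,n1,n2} ∩ {n0,n3} = {n0}; idom=n0
  n6: preds {n1,n4,n5}: {n0,n1} ∩ {n0,n1,n2,n4} ∩ {n0,n5} = {n0}; idom=n0

Frontier:
  join n5 pred n2: n2→n1 stop@n0
  join n5 pred n3: n3 stop@n0
  join n6 pred n1: n1 stop@n0
  join n6 pred n4: n4→n2→n1 stop@n0
  join n6 pred n5: n5 stop@n0
  n0 → ∅
  n1 → {n5,n6}
  n2 → {n5,n6}
  n3 → {n5}
  n4 → {n6}
  n5 → {n6}
  n6 → ∅

DF(n1) = ["n5", "n6"]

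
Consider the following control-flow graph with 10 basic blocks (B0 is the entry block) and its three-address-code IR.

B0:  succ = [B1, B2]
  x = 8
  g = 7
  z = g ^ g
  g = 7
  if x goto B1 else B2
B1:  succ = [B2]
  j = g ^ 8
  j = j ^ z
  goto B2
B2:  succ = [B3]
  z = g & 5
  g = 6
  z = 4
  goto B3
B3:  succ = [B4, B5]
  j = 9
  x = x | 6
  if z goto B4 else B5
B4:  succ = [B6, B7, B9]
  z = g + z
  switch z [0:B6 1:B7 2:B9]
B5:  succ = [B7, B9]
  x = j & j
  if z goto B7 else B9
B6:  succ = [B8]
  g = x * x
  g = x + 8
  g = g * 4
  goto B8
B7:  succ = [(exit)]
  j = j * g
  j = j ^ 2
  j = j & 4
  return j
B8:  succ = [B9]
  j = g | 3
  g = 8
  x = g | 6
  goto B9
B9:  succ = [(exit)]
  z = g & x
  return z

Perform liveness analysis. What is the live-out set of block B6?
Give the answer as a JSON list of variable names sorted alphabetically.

Per-block:
  B0: {g,x,z} / ∅
  B1: {j} / {g,z}
  B2: {g,z} / {g}
  B3: {j,x} / {x,z}
  B4: {z} / {g,z}
  B5: {x} / {j,z}
  B6: {g} / {x}
  B7: {j} / {g,j}
  B8: {g,j,x} / {g}
  B9: {z} / {g,x}

Backward fixpoint:
  B0: in=∅ out={g,x,z}
  B1: in={g,x,z} out={g,x}
  B2: in={g,x} out={g,x,z}
  B3: in={g,x,z} out={g,j,x,z}
  B4: in={g,j,x,z} out={g,j,x}
  B5: in={g,j,z} out={g,j,x}
  B6: in={x} out={g}
  B7: in={g,j} out=∅
  B8: in={g} out={g,x}
  B9: in={g,x} out=∅

live-out(B6) = ["g"]

Answer: ["g"]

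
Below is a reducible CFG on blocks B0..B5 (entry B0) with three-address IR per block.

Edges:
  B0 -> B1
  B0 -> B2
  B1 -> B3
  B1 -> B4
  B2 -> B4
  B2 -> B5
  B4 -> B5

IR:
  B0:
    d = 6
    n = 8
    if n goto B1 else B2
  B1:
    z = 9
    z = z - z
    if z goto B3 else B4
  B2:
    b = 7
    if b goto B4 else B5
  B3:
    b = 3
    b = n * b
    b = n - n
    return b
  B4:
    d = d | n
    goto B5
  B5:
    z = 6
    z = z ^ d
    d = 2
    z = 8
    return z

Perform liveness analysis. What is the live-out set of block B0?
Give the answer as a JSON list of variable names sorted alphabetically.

Per-block:
  B0: def={d,n} ue=∅
  B1: def={z} ue=∅
  B2: def={b} ue=∅
  B3: def={b} ue={n}
  B4: def={d} ue={d,n}
  B5: def={d,z} ue={d}

Backward fixpoint:
  B0 li=∅ lo={d,n}
  B1 li={d,n} lo={d,n}
  B2 li={d,n} lo={d,n}
  B3 li={n} lo=∅
  B4 li={d,n} lo={d}
  B5 li={d} lo=∅

live-out(B0) = ["d", "n"]

Answer: ["d", "n"]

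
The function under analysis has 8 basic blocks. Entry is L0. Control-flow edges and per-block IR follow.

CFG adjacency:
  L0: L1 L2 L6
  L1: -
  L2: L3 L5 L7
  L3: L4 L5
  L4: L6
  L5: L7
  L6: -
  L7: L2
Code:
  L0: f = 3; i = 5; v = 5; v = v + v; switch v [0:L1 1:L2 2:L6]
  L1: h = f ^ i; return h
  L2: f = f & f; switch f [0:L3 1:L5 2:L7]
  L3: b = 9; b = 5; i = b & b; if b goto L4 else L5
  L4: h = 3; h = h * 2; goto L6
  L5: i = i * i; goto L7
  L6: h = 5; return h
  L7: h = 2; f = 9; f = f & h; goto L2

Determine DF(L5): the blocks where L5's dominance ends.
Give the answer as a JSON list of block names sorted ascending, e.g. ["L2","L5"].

Answer: ["L7"]

Analysis:
idom tree: L1←L0 L2←L0 L3←L2 L4←L3 L5←L2 L6←L0 L7←L2
Dom∩ at merges:
  L2: preds {L0,L7}: {L0} ∩ {L0,L2,L7} = {L0}; idom=L0
  L5: preds {L2,L3}: {L0,L2} ∩ {L0,L2,L3} = {L0,L2}; idom=L2
  L6: preds {L0,L4}: {L0} ∩ {L0,L2,L3,L4} = {L0}; idom=L0
  L7: preds {L2,L5}: {L0,L2} ∩ {L0,L2,L5} = {L0,L2}; idom=L2

Frontier:
  L2←L0: walk · to L0
  L2←L7: walk L7→L2 to L0
  L5←L2: walk · to L2
  L5←L3: walk L3 to L2
  L6←L0: walk · to L0
  L6←L4: walk L4→L3→L2 to L0
  L7←L2: walk · to L2
  L7←L5: walk L5 to L2
  L0 → ∅
  L1 → ∅
  L2 → {L2,L6}
  L3 → {L5,L6}
  L4 → {L6}
  L5 → {L7}
  L6 → ∅
  L7 → {L2}

DF(L5) = ["L7"]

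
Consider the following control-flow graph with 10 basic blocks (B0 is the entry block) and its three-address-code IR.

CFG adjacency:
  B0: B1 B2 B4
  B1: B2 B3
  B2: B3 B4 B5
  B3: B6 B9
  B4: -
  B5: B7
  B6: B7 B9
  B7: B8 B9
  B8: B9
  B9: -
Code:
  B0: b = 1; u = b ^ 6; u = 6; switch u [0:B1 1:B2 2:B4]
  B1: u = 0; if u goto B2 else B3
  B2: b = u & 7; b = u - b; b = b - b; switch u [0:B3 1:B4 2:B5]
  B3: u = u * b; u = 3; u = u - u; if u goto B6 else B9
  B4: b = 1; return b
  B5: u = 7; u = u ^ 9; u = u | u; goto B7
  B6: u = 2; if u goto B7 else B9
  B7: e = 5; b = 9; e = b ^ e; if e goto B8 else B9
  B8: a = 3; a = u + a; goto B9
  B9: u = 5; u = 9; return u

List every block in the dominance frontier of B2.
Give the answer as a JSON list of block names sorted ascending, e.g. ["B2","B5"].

idom tree: B1←B0 B2←B0 B3←B0 B4←B0 B5←B2 B6←B3 B7←B0 B8←B7 B9←B0
Dom at joins:
  B2: preds {B0,B1}: {B0} ∩ {B0,B1} = {B0}; idom=B0
  B3: preds {B1,B2}: {B0,B1} ∩ {B0,B2} = {B0}; idom=B0
  B4: preds {B0,B2}: {B0} ∩ {B0,B2} = {B0}; idom=B0
  B7: preds {B5,B6}: {B0,B2,B5} ∩ {B0,B3,B6} = {B0}; idom=B0
  B9: preds {B3,B6,B7,B8}: {B0,B3} ∩ {B0,B3,B6} ∩ {B0,B7} ∩ {B0,B7,B8} = {B0}; idom=B0

DF derivation:
  join B2 pred B0: · stop@B0
  join B2 pred B1: B1 stop@B0
  join B3 pred B1: B1 stop@B0
  join B3 pred B2: B2 stop@B0
  join B4 pred B0: · stop@B0
  join B4 pred B2: B2 stop@B0
  join B7 pred B5: B5→B2 stop@B0
  join B7 pred B6: B6→B3 stop@B0
  join B9 pred B3: B3 stop@B0
  join B9 pred B6: B6→B3 stop@B0
  join B9 pred B7: B7 stop@B0
  join B9 pred B8: B8→B7 stop@B0
  B0: DF=∅
  B1: DF={B2,B3}
  B2: DF={B3,B4,B7}
  B3: DF={B7,B9}
  B4: DF=∅
  B5: DF={B7}
  B6: DF={B7,B9}
  B7: DF={B9}
  B8: DF={B9}
  B9: DF=∅

DF(B2) = ["B3", "B4", "B7"]

Answer: ["B3", "B4", "B7"]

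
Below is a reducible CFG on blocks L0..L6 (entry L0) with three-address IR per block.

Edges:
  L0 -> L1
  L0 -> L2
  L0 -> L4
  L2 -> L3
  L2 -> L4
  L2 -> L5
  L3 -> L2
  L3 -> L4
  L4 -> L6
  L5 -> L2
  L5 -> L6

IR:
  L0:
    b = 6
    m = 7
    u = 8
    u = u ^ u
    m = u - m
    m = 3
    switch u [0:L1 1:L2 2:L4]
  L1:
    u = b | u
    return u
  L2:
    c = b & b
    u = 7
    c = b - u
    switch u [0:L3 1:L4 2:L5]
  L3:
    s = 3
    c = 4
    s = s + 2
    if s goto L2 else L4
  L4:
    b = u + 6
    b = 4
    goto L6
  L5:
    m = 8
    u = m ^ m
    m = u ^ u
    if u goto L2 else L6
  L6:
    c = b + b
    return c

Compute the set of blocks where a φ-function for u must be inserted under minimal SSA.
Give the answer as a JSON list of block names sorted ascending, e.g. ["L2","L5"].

Answer: ["L2", "L4", "L6"]

Working:
idom tree: L1←L0 L2←L0 L3←L2 L4←L0 L5←L2 L6←L0
Join-block Dom:
  L2: preds {L0,L3,L5}: {L0} ∩ {L0,L2,L3} ∩ {L0,L2,L5} = {L0}; idom=L0
  L4: preds {L0,L2,L3}: {L0} ∩ {L0,L2} ∩ {L0,L2,L3} = {L0}; idom=L0
  L6: preds {L4,L5}: {L0,L4} ∩ {L0,L2,L5} = {L0}; idom=L0

Frontier:
  join L2 pred L0: · stop@L0
  join L2 pred L3: L3→L2 stop@L0
  join L2 pred L5: L5→L2 stop@L0
  join L4 pred L0: · stop@L0
  join L4 pred L2: L2 stop@L0
  join L4 pred L3: L3→L2 stop@L0
  join L6 pred L4: L4 stop@L0
  join L6 pred L5: L5→L2 stop@L0
  L0: DF=∅
  L1: DF=∅
  L2: DF={L2,L4,L6}
  L3: DF={L2,L4}
  L4: DF={L6}
  L5: DF={L2,L6}
  L6: DF=∅

φ for u: defs {L0,L1,L2,L5}
  DF⁺ = {L2,L4,L6}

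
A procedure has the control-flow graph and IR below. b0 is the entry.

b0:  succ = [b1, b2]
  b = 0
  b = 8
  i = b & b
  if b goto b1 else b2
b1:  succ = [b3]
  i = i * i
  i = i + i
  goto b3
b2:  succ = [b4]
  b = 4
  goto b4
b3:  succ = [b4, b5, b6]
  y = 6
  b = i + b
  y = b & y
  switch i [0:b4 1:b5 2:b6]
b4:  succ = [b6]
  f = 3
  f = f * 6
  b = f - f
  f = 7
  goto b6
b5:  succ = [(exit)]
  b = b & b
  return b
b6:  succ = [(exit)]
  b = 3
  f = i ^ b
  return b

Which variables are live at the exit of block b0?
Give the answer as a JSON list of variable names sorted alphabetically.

def/use:
  b0: def={b,i} ue=∅
  b1: def={i} ue={i}
  b2: def={b} ue=∅
  b3: def={b,y} ue={b,i}
  b4: def={b,f} ue=∅
  b5: def={b} ue={b}
  b6: def={b,f} ue={i}

Liveness:
  b0 li=∅ lo={b,i}
  b1 li={b,i} lo={b,i}
  b2 li={i} lo={i}
  b3 li={b,i} lo={b,i}
  b4 li={i} lo={i}
  b5 li={b} lo=∅
  b6 li={i} lo=∅

live-out(b0) = ["b", "i"]

Answer: ["b", "i"]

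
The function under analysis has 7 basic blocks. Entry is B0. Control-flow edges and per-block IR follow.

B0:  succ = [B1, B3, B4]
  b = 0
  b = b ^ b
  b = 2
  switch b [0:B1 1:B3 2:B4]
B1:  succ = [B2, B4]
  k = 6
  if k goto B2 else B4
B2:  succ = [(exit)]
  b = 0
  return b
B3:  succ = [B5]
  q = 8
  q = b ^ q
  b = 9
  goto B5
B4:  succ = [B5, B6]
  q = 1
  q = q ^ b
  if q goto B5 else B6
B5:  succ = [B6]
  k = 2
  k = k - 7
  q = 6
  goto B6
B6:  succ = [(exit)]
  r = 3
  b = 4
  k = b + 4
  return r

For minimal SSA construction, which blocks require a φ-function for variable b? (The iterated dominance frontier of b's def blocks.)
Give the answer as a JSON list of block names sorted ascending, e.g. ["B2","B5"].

idom tree: B1←B0 B2←B1 B3←B0 B4←B0 B5←B0 B6←B0
Join-block Dom:
  B4: preds {B0,B1}: {B0} ∩ {B0,B1} = {B0}; idom=B0
  B5: preds {B3,B4}: {B0,B3} ∩ {B0,B4} = {B0}; idom=B0
  B6: preds {B4,B5}: {B0,B4} ∩ {B0,B5} = {B0}; idom=B0

Frontier:
  join B4 pred B0: · stop@B0
  join B4 pred B1: B1 stop@B0
  join B5 pred B3: B3 stop@B0
  join B5 pred B4: B4 stop@B0
  join B6 pred B4: B4 stop@B0
  join B6 pred B5: B5 stop@B0
  DF(B0)=∅
  DF(B1)={B4}
  DF(B2)=∅
  DF(B3)={B5}
  DF(B4)={B5,B6}
  DF(B5)={B6}
  DF(B6)=∅

φ for b: defs {B0,B2,B3,B6}
  DF⁺ = {B5,B6}

Answer: ["B5", "B6"]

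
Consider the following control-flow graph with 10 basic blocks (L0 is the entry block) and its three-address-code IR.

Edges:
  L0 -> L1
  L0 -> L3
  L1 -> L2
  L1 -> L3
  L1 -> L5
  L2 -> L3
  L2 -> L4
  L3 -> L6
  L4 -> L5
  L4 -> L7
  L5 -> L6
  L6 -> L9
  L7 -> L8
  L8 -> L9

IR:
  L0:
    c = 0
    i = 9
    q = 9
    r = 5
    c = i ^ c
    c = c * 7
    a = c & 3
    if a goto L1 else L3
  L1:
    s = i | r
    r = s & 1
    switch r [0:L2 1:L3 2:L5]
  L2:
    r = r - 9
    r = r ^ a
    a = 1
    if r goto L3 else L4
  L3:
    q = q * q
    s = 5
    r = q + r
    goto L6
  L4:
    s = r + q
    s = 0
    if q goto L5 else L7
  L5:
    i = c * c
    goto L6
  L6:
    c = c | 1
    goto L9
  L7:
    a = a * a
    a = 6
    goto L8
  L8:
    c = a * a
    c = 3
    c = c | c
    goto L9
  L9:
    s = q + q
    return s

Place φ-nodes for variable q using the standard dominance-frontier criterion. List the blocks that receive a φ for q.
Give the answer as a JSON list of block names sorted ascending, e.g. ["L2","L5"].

idom tree: L1←L0 L2←L1 L3←L0 L4←L2 L5←L1 L6←L0 L7←L4 L8←L7 L9←L0
Dom at joins:
  L3: preds {L0,L1,L2}: {L0} ∩ {L0,L1} ∩ {L0,L1,L2} = {L0}; idom=L0
  L5: preds {L1,L4}: {L0,L1} ∩ {L0,L1,L2,L4} = {L0,L1}; idom=L1
  L6: preds {L3,L5}: {L0,L3} ∩ {L0,L1,L5} = {L0}; idom=L0
  L9: preds {L6,L8}: {L0,L6} ∩ {L0,L1,L2,L4,L7,L8} = {L0}; idom=L0

DF derivation:
  L3←L0: walk · to L0
  L3←L1: walk L1 to L0
  L3←L2: walk L2→L1 to L0
  L5←L1: walk · to L1
  L5←L4: walk L4→L2 to L1
  L6←L3: walk L3 to L0
  L6←L5: walk L5→L1 to L0
  L9←L6: walk L6 to L0
  L9←L8: walk L8→L7→L4→L2→L1 to L0
  DF(L0)=∅
  DF(L1)={L3,L6,L9}
  DF(L2)={L3,L5,L9}
  DF(L3)={L6}
  DF(L4)={L5,L9}
  DF(L5)={L6}
  DF(L6)={L9}
  DF(L7)={L9}
  DF(L8)={L9}
  DF(L9)=∅

φ for q: defs {L0,L3}
  DF⁺ = {L6,L9}

Answer: ["L6", "L9"]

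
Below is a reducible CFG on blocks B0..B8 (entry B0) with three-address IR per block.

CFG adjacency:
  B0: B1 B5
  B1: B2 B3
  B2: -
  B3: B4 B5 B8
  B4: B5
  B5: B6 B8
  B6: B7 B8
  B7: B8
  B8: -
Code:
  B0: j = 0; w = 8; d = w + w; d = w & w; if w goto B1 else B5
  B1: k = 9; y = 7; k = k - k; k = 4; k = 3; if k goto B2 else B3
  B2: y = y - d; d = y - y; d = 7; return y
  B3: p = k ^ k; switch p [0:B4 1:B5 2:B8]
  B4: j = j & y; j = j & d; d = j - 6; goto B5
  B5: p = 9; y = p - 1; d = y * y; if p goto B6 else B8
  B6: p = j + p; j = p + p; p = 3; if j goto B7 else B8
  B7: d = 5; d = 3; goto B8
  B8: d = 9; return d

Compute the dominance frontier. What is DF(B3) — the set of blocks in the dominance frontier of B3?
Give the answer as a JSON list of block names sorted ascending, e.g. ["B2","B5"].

Answer: ["B5", "B8"]

Analysis:
idom tree: B1←B0 B2←B1 B3←B1 B4←B3 B5←B0 B6←B5 B7←B6 B8←B0
Join-block Dom:
  B5: preds {B0,B3,B4}: {B0} ∩ {B0,B1,B3} ∩ {B0,B1,B3,B4} = {B0}; idom=B0
  B8: preds {B3,B5,B6,B7}: {B0,B1,B3} ∩ {B0,B5} ∩ {B0,B5,B6} ∩ {B0,B5,B6,B7} = {B0}; idom=B0

Frontier:
  B5←B0: walk · to B0
  B5←B3: walk B3→B1 to B0
  B5←B4: walk B4→B3→B1 to B0
  B8←B3: walk B3→B1 to B0
  B8←B5: walk B5 to B0
  B8←B6: walk B6→B5 to B0
  B8←B7: walk B7→B6→B5 to B0
  B0: DF=∅
  B1: DF={B5,B8}
  B2: DF=∅
  B3: DF={B5,B8}
  B4: DF={B5}
  B5: DF={B8}
  B6: DF={B8}
  B7: DF={B8}
  B8: DF=∅

DF(B3) = ["B5", "B8"]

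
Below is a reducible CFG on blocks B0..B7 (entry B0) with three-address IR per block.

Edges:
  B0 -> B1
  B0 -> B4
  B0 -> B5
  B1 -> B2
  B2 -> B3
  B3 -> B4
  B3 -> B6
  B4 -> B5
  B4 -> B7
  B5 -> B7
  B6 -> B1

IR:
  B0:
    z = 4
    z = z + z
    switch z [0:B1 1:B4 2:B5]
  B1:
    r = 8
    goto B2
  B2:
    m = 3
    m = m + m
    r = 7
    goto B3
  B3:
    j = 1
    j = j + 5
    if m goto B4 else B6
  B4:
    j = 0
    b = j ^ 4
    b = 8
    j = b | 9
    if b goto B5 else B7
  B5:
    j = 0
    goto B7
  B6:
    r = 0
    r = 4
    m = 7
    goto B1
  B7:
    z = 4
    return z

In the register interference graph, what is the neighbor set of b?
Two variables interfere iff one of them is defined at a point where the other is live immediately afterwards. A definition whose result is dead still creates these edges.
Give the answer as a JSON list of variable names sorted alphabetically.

Answer: ["j"]

Derivation:
Per-block:
  B0: def={z} ue=∅
  B1: def={r} ue=∅
  B2: def={m,r} ue=∅
  B3: def={j} ue={m}
  B4: def={b,j} ue=∅
  B5: def={j} ue=∅
  B6: def={m,r} ue=∅
  B7: def={z} ue=∅

Backward fixpoint:
  live B0: ∅→∅
  live B1: ∅→∅
  live B2: ∅→{m}
  live B3: {m}→∅
  live B4: ∅→∅
  live B5: ∅→∅
  live B6: ∅→∅
  live B7: ∅→∅

Conflict graph:
  b↔{j}
  j↔{b,m}
  m↔{j,r}
  r↔{m}
  z↔∅

N(b) = ["j"]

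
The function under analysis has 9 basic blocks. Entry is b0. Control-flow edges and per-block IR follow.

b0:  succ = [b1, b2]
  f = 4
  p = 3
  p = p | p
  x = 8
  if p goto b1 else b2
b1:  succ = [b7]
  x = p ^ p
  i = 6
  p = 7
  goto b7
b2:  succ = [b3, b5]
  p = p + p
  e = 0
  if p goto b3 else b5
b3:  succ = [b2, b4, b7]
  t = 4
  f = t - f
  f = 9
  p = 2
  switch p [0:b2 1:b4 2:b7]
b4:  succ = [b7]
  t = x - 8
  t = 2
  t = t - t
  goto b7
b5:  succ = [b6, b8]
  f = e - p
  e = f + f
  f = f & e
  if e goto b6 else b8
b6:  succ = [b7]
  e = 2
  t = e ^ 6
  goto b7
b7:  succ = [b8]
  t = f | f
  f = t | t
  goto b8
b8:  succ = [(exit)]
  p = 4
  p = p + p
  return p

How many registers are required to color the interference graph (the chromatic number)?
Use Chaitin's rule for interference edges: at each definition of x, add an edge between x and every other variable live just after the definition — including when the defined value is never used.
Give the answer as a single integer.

Per-block:
  b0: def={f,p,x} ue=∅
  b1: def={i,p,x} ue={p}
  b2: def={e,p} ue={p}
  b3: def={f,p,t} ue={f}
  b4: def={t} ue={x}
  b5: def={e,f} ue={e,p}
  b6: def={e,t} ue=∅
  b7: def={f,t} ue={f}
  b8: def={p} ue=∅

Liveness:
  b0: in=∅ out={f,p,x}
  b1: in={f,p} out={f}
  b2: in={f,p,x} out={e,f,p,x}
  b3: in={f,x} out={f,p,x}
  b4: in={f,x} out={f}
  b5: in={e,p} out={f}
  b6: in={f} out={f}
  b7: in={f} out=∅
  b8: in=∅ out=∅

Interfere edges:
  e: {f,p,x}
  f: {e,i,p,t,x}
  i: {f}
  p: {e,f,x}
  t: {f,x}
  x: {e,f,p,t}

Colouring:
  {e,f,p,x} pairwise interfere (4-clique) ⇒ χ ≥ 4
  4-colouring: c0={f}  c1={i,x}  c2={e,t}  c3={p}
  χ = 4

Answer: 4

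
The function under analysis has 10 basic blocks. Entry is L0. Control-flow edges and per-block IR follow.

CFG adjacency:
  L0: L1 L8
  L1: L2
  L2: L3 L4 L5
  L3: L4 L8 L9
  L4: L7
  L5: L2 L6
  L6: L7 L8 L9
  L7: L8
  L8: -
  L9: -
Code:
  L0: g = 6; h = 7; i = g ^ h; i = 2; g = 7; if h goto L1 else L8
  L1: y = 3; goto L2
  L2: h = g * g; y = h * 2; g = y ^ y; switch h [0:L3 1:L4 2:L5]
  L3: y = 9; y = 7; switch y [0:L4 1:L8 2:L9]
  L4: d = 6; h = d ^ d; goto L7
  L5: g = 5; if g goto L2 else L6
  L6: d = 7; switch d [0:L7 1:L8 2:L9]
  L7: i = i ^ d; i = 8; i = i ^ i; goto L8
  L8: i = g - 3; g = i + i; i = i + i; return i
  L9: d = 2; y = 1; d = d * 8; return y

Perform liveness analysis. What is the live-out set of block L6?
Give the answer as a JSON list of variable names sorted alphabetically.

Answer: ["d", "g", "i"]

Derivation:
def/use:
  L0: {g,h,i} / ∅
  L1: {y} / ∅
  L2: {g,h,y} / {g}
  L3: {y} / ∅
  L4: {d,h} / ∅
  L5: {g} / ∅
  L6: {d} / ∅
  L7: {i} / {d,i}
  L8: {g,i} / {g}
  L9: {d,y} / ∅

Liveness:
  L0: in=∅ out={g,i}
  L1: in={g,i} out={g,i}
  L2: in={g,i} out={g,i}
  L3: in={g,i} out={g,i}
  L4: in={g,i} out={d,g,i}
  L5: in={i} out={g,i}
  L6: in={g,i} out={d,g,i}
  L7: in={d,g,i} out={g}
  L8: in={g} out=∅
  L9: in=∅ out=∅

live-out(L6) = ["d", "g", "i"]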